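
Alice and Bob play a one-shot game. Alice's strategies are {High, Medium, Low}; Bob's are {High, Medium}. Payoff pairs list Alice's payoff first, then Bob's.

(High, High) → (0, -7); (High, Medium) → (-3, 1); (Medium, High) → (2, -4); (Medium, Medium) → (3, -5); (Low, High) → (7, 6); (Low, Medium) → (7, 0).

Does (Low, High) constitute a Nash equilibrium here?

Yes

Holding Bob at High: Alice gets 7 from Low, versus 0 from High, 2 from Medium. No profitable deviation for Alice.
Holding Alice at Low: Bob gets 6 from High, versus 0 from Medium. No profitable deviation for Bob either.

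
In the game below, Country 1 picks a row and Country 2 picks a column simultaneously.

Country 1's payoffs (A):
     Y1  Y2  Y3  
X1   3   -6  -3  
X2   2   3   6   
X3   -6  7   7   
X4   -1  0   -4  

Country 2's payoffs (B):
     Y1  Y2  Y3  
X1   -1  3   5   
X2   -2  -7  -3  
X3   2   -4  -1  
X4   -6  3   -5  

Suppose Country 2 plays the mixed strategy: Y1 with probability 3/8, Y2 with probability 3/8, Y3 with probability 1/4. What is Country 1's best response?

X2

Compute Country 1's expected payoff from each pure strategy against the given mix.
X1: (3/8)·3 + (3/8)·(-6) + (1/4)·(-3) = -15/8
X2: (3/8)·2 + (3/8)·3 + (1/4)·6 = 27/8
X3: (3/8)·(-6) + (3/8)·7 + (1/4)·7 = 17/8
X4: (3/8)·(-1) + (3/8)·0 + (1/4)·(-4) = -11/8
Highest expected payoff is 27/8, from X2.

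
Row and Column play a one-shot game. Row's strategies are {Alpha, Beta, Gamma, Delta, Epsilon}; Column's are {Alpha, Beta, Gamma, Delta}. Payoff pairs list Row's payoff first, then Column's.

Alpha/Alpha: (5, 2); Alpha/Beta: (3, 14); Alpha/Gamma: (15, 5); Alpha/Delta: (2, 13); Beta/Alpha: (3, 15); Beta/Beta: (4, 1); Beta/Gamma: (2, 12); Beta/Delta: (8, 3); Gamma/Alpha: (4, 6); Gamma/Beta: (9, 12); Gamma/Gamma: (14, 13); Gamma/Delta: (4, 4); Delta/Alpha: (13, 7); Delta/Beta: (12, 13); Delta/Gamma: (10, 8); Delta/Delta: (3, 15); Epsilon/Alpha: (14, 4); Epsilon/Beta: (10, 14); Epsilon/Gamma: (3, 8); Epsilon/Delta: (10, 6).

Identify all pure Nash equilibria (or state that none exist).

None

A profile is a Nash equilibrium when each player is best-responding to the other.
Row's best responses — vs Alpha: Epsilon (payoff 14); vs Beta: Delta (payoff 12); vs Gamma: Alpha (payoff 15); vs Delta: Epsilon (payoff 10).
Column's best responses — vs Alpha: Beta (payoff 14); vs Beta: Alpha (payoff 15); vs Gamma: Gamma (payoff 13); vs Delta: Delta (payoff 15); vs Epsilon: Beta (payoff 14).
No cell has both players best-responding. For instance, Row's best reply to Beta is Delta, but against Delta Column prefers Delta over Beta.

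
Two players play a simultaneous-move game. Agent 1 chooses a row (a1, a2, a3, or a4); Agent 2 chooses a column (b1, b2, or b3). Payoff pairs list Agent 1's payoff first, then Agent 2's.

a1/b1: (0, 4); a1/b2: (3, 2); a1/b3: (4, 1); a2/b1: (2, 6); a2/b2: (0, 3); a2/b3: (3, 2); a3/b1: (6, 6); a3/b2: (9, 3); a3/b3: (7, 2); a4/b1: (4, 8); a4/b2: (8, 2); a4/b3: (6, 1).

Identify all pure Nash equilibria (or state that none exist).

(a3, b1)

Find each player's best response to every opponent strategy; NE are the intersections.
Agent 1's best responses — vs b1: a3 (payoff 6); vs b2: a3 (payoff 9); vs b3: a3 (payoff 7).
Agent 2's best responses — vs a1: b1 (payoff 4); vs a2: b1 (payoff 6); vs a3: b1 (payoff 6); vs a4: b1 (payoff 8).
The only mutual best response is (a3, b1); neither player gains by switching there.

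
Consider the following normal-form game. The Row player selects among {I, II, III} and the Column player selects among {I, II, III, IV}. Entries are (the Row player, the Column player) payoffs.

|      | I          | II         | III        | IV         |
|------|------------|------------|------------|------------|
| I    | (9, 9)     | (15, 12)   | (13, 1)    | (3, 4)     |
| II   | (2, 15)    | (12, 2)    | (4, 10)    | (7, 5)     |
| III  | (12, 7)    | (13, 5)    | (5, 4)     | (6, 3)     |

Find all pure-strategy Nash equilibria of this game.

A profile is a Nash equilibrium when each player is best-responding to the other.
The Row player's best responses — vs I: III (payoff 12); vs II: I (payoff 15); vs III: I (payoff 13); vs IV: II (payoff 7).
The Column player's best responses — vs I: II (payoff 12); vs II: I (payoff 15); vs III: I (payoff 7).
Mutual best responses occur at (I, II) and (III, I); at each, neither player gains by switching.

(I, II) and (III, I)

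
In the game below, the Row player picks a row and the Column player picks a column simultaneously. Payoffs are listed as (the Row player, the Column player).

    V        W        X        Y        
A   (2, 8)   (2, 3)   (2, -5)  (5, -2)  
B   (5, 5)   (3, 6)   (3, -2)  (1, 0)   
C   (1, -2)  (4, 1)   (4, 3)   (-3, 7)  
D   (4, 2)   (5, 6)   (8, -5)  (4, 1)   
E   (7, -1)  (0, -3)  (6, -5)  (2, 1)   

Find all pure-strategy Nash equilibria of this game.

(D, W)

A profile is a Nash equilibrium when each player is best-responding to the other.
The Row player's best responses — vs V: E (payoff 7); vs W: D (payoff 5); vs X: D (payoff 8); vs Y: A (payoff 5).
The Column player's best responses — vs A: V (payoff 8); vs B: W (payoff 6); vs C: Y (payoff 7); vs D: W (payoff 6); vs E: Y (payoff 1).
The only mutual best response is (D, W); neither player gains by switching there.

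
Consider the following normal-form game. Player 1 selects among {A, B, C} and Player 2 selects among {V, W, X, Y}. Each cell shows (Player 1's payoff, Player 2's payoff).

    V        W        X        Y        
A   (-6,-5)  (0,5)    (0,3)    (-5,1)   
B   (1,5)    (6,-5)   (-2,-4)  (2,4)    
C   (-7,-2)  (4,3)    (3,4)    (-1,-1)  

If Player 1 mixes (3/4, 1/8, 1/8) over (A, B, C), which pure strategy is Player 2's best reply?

W

Compute Player 2's expected payoff from each pure strategy against the given mix.
V: (3/4)·(-5) + (1/8)·5 + (1/8)·(-2) = -27/8
W: (3/4)·5 + (1/8)·(-5) + (1/8)·3 = 7/2
X: (3/4)·3 + (1/8)·(-4) + (1/8)·4 = 9/4
Y: (3/4)·1 + (1/8)·4 + (1/8)·(-1) = 9/8
Highest expected payoff is 7/2, from W.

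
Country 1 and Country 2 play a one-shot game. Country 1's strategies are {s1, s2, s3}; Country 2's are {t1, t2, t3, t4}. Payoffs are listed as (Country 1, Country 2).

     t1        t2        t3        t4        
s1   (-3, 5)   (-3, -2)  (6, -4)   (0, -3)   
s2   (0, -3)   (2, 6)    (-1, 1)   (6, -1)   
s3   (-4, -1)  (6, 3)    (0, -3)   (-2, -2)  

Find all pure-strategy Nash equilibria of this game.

A profile is a Nash equilibrium when each player is best-responding to the other.
Country 1's best responses — vs t1: s2 (payoff 0); vs t2: s3 (payoff 6); vs t3: s1 (payoff 6); vs t4: s2 (payoff 6).
Country 2's best responses — vs s1: t1 (payoff 5); vs s2: t2 (payoff 6); vs s3: t2 (payoff 3).
The only mutual best response is (s3, t2); neither player gains by switching there.

(s3, t2)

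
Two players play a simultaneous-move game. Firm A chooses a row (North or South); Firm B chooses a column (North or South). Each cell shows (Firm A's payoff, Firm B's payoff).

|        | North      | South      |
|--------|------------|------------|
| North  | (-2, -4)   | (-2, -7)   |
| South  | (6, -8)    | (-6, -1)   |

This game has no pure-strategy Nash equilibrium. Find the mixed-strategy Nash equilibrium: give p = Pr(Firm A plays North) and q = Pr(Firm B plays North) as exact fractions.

Each player's mixing probability is pinned down by making the *other* player indifferent.
Firm B indifferent between North and South: p·(-4) + (1−p)·(-8) = p·(-7) + (1−p)·(-1) ⟹ (-8) + 4p = (-1) + (-6)p ⟹ p = 7/10.
Firm A indifferent between North and South: q·(-2) + (1−q)·(-2) = q·6 + (1−q)·(-6) ⟹ (-2) + 0q = (-6) + 12q ⟹ q = 1/3.

p = 7/10, q = 1/3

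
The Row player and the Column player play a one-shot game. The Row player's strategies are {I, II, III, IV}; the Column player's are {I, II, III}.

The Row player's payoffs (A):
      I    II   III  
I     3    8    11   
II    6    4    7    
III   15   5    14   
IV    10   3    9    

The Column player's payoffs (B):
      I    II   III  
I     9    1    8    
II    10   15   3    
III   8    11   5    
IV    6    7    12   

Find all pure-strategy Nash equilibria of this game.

Check mutual best responses: a cell is a NE iff neither player can gain by unilaterally deviating.
The Row player's best responses — vs I: III (payoff 15); vs II: I (payoff 8); vs III: III (payoff 14).
The Column player's best responses — vs I: I (payoff 9); vs II: II (payoff 15); vs III: II (payoff 11); vs IV: III (payoff 12).
No cell has both players best-responding. For instance, the Row player's best reply to II is I, but against I the Column player prefers I over II.

None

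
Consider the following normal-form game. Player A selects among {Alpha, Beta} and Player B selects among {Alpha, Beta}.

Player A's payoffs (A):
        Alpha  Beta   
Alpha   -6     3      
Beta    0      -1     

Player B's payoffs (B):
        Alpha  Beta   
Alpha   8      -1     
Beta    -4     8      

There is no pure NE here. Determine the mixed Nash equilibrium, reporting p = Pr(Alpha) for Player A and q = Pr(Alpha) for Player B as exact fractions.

Each player's mixing probability is pinned down by making the *other* player indifferent.
Player B indifferent between Alpha and Beta: p·8 + (1−p)·(-4) = p·(-1) + (1−p)·8 ⟹ (-4) + 12p = 8 + (-9)p ⟹ p = 4/7.
Player A indifferent between Alpha and Beta: q·(-6) + (1−q)·3 = q·0 + (1−q)·(-1) ⟹ 3 + (-9)q = (-1) + 1q ⟹ q = 2/5.

p = 4/7, q = 2/5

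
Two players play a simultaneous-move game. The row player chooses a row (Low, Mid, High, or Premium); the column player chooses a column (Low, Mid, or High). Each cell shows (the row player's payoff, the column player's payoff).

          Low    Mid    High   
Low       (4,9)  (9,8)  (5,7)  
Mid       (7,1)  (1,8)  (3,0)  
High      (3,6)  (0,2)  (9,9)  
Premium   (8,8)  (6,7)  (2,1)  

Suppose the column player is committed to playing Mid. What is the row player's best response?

Low

With the column player fixed at Mid, the row player's payoffs are: Low → 9, Mid → 1, High → 0, Premium → 6.
The maximum is 9, achieved by Low.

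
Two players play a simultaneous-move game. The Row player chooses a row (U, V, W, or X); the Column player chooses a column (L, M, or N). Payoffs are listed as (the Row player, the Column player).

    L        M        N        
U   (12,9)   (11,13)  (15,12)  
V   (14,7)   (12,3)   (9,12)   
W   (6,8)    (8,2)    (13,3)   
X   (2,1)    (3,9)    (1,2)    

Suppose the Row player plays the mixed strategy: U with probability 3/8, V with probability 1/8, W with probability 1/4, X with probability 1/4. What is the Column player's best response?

M

Compute the Column player's expected payoff from each pure strategy against the given mix.
L: (3/8)·9 + (1/8)·7 + (1/4)·8 + (1/4)·1 = 13/2
M: (3/8)·13 + (1/8)·3 + (1/4)·2 + (1/4)·9 = 8
N: (3/8)·12 + (1/8)·12 + (1/4)·3 + (1/4)·2 = 29/4
Highest expected payoff is 8, from M.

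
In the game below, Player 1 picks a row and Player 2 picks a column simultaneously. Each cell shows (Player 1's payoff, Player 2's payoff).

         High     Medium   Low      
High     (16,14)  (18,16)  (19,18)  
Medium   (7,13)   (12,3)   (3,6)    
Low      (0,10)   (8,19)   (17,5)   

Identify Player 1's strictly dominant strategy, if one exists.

Check whether one of Player 1's strategies beats all alternatives regardless of what the opponent does.
High strictly dominates: vs High: 16 > each of {7, 0}; vs Medium: 18 > each of {12, 8}; vs Low: 19 > each of {3, 17}.

High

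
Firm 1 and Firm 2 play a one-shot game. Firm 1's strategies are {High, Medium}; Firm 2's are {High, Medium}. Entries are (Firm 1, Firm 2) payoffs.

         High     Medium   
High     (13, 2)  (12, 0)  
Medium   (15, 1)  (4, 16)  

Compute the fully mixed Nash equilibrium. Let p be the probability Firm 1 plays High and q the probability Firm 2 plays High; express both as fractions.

p = 15/17, q = 4/5

Each player's mixing probability is pinned down by making the *other* player indifferent.
Firm 2 indifferent between High and Medium: p·2 + (1−p)·1 = p·0 + (1−p)·16 ⟹ 1 + 1p = 16 + (-16)p ⟹ p = 15/17.
Firm 1 indifferent between High and Medium: q·13 + (1−q)·12 = q·15 + (1−q)·4 ⟹ 12 + 1q = 4 + 11q ⟹ q = 4/5.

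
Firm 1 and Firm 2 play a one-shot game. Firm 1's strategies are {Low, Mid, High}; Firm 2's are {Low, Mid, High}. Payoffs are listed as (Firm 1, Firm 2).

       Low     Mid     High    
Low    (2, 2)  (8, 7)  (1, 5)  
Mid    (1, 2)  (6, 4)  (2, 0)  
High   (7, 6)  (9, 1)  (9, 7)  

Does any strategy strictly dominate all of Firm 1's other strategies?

A strategy is strictly dominant if it gives Firm 1 a strictly higher payoff than every other strategy, against every choice by the opponent.
High strictly dominates: vs Low: 7 > each of {2, 1}; vs Mid: 9 > each of {8, 6}; vs High: 9 > each of {1, 2}.

High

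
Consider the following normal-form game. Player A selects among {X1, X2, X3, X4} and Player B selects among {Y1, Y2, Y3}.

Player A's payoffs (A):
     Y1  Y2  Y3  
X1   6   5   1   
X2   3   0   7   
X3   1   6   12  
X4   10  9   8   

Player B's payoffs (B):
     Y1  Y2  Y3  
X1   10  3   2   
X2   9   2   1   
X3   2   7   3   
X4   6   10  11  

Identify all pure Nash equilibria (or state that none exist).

There is no pure-strategy Nash equilibrium

Check mutual best responses: a cell is a NE iff neither player can gain by unilaterally deviating.
Player A's best responses — vs Y1: X4 (payoff 10); vs Y2: X4 (payoff 9); vs Y3: X3 (payoff 12).
Player B's best responses — vs X1: Y1 (payoff 10); vs X2: Y1 (payoff 9); vs X3: Y2 (payoff 7); vs X4: Y3 (payoff 11).
No cell has both players best-responding. For instance, Player A's best reply to Y3 is X3, but against X3 Player B prefers Y2 over Y3.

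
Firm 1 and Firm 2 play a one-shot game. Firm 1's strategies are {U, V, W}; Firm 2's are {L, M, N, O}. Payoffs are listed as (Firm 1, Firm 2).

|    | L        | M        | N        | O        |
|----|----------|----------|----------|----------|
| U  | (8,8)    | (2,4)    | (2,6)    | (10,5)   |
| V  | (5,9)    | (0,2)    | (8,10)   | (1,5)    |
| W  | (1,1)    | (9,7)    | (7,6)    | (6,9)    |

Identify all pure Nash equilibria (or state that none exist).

Check mutual best responses: a cell is a NE iff neither player can gain by unilaterally deviating.
Firm 1's best responses — vs L: U (payoff 8); vs M: W (payoff 9); vs N: V (payoff 8); vs O: U (payoff 10).
Firm 2's best responses — vs U: L (payoff 8); vs V: N (payoff 10); vs W: O (payoff 9).
Mutual best responses occur at (U, L) and (V, N); at each, neither player gains by switching.

(U, L) and (V, N)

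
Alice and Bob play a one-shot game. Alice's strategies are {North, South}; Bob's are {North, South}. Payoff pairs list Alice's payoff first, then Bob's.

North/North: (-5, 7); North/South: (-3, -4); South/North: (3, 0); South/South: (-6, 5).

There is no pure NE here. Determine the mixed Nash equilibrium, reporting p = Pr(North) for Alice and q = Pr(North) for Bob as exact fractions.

p = 5/16, q = 3/11

Each player's mixing probability is pinned down by making the *other* player indifferent.
Bob indifferent between North and South: p·7 + (1−p)·0 = p·(-4) + (1−p)·5 ⟹ 0 + 7p = 5 + (-9)p ⟹ p = 5/16.
Alice indifferent between North and South: q·(-5) + (1−q)·(-3) = q·3 + (1−q)·(-6) ⟹ (-3) + (-2)q = (-6) + 9q ⟹ q = 3/11.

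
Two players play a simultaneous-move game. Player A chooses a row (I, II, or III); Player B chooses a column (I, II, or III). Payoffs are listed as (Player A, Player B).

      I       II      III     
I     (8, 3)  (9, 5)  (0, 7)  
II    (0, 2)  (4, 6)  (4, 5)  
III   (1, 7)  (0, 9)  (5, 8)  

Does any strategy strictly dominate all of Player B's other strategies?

None

Check whether one of Player B's strategies beats all alternatives regardless of what the opponent does.
I is not dominant: against I, II gives 5 > 3.
II is not dominant: against I, III gives 7 > 5.
III is not dominant: against II, II gives 6 > 5.
No single strategy is best against every opponent action.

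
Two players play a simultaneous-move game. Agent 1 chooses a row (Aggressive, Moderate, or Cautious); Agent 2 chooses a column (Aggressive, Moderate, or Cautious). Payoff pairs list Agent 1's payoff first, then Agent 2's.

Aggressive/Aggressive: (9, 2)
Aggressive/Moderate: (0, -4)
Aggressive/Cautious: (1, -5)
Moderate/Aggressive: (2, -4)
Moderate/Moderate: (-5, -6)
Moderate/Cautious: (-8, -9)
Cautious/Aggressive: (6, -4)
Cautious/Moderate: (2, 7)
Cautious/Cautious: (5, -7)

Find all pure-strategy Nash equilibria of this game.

(Aggressive, Aggressive) and (Cautious, Moderate)

Check mutual best responses: a cell is a NE iff neither player can gain by unilaterally deviating.
Agent 1's best responses — vs Aggressive: Aggressive (payoff 9); vs Moderate: Cautious (payoff 2); vs Cautious: Cautious (payoff 5).
Agent 2's best responses — vs Aggressive: Aggressive (payoff 2); vs Moderate: Aggressive (payoff -4); vs Cautious: Moderate (payoff 7).
Mutual best responses occur at (Aggressive, Aggressive) and (Cautious, Moderate); at each, neither player gains by switching.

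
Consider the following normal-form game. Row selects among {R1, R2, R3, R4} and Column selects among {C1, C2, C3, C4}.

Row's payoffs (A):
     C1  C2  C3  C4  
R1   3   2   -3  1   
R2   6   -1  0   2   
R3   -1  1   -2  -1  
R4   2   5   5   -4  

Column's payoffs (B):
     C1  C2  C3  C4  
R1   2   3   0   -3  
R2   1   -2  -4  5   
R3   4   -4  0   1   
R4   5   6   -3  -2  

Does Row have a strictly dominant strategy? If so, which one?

None

Check whether one of Row's strategies beats all alternatives regardless of what the opponent does.
R1 is not dominant: against C1, R2 gives 6 > 3.
R2 is not dominant: against C2, R1 gives 2 > -1.
R3 is not dominant: against C1, R1 gives 3 > -1.
R4 is not dominant: against C1, R1 gives 3 > 2.
No single strategy is best against every opponent action.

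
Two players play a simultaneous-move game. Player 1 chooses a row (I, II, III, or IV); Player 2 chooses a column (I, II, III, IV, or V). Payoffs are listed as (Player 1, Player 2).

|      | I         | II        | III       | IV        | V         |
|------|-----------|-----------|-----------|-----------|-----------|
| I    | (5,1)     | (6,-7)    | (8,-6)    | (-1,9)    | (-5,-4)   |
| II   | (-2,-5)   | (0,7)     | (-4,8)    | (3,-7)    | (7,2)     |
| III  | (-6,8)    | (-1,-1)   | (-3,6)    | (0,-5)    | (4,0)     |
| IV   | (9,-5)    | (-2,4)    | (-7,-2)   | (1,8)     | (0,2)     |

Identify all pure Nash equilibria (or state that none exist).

A profile is a Nash equilibrium when each player is best-responding to the other.
Player 1's best responses — vs I: IV (payoff 9); vs II: I (payoff 6); vs III: I (payoff 8); vs IV: II (payoff 3); vs V: II (payoff 7).
Player 2's best responses — vs I: IV (payoff 9); vs II: III (payoff 8); vs III: I (payoff 8); vs IV: IV (payoff 8).
No cell has both players best-responding. For instance, Player 1's best reply to I is IV, but against IV Player 2 prefers IV over I.

None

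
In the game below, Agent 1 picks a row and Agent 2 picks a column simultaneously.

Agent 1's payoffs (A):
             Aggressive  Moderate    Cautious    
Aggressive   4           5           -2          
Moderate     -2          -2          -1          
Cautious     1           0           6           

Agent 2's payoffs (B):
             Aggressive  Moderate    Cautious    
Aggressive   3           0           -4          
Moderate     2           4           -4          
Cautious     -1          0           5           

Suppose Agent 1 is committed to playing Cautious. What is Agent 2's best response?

With Agent 1 fixed at Cautious, Agent 2's payoffs are: Aggressive → -1, Moderate → 0, Cautious → 5.
The maximum is 5, achieved by Cautious.

Cautious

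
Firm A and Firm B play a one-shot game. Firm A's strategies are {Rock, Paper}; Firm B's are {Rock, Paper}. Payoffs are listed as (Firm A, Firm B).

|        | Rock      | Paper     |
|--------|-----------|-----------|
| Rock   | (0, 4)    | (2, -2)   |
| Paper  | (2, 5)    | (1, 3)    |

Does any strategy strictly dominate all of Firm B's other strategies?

A strategy is strictly dominant if it gives Firm B a strictly higher payoff than every other strategy, against every choice by the opponent.
Rock strictly dominates: vs Rock: 4 > -2; vs Paper: 5 > 3.

Rock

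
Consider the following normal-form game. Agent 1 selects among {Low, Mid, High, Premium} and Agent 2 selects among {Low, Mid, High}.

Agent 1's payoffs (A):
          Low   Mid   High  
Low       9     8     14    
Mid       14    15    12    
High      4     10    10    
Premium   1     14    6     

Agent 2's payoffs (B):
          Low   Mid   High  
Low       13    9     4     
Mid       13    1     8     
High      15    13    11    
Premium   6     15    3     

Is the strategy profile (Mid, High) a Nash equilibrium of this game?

Holding Agent 2 at High: Agent 1 gets 12 from Mid but could get 14 by switching to Low. Agent 1 has a profitable deviation.

No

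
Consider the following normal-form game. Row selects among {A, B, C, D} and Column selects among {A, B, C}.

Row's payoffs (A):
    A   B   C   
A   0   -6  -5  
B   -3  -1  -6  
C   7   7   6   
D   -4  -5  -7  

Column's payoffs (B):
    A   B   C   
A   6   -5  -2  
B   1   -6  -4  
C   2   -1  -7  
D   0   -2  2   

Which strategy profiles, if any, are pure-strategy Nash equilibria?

(C, A)

Find each player's best response to every opponent strategy; NE are the intersections.
Row's best responses — vs A: C (payoff 7); vs B: C (payoff 7); vs C: C (payoff 6).
Column's best responses — vs A: A (payoff 6); vs B: A (payoff 1); vs C: A (payoff 2); vs D: C (payoff 2).
The only mutual best response is (C, A); neither player gains by switching there.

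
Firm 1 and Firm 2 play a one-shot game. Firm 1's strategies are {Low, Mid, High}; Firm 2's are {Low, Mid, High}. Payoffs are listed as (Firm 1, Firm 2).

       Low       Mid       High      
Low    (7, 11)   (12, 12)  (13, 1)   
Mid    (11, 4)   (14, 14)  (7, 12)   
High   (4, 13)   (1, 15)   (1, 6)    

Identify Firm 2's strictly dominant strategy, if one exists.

Check whether one of Firm 2's strategies beats all alternatives regardless of what the opponent does.
Mid strictly dominates: vs Low: 12 > each of {11, 1}; vs Mid: 14 > each of {4, 12}; vs High: 15 > each of {13, 6}.

Mid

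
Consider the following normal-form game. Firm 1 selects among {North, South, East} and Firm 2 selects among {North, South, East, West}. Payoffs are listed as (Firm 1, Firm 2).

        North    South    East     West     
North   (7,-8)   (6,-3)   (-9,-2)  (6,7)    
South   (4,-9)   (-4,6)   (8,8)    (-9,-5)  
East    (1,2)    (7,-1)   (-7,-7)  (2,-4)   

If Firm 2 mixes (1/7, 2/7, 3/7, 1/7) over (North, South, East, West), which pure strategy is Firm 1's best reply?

Firm 1's best reply maximizes expected payoff against the mix.
North: (1/7)·7 + (2/7)·6 + (3/7)·(-9) + (1/7)·6 = -2/7
South: (1/7)·4 + (2/7)·(-4) + (3/7)·8 + (1/7)·(-9) = 11/7
East: (1/7)·1 + (2/7)·7 + (3/7)·(-7) + (1/7)·2 = -4/7
Highest expected payoff is 11/7, from South.

South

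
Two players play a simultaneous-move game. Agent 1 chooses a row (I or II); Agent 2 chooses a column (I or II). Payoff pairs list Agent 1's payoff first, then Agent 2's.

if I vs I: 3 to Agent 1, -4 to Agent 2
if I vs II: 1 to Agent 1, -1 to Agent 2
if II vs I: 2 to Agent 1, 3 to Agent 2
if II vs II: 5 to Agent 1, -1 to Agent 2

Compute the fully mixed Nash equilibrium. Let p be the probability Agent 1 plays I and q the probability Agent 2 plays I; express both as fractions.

Each player's mixing probability is pinned down by making the *other* player indifferent.
Agent 2 indifferent between I and II: p·(-4) + (1−p)·3 = p·(-1) + (1−p)·(-1) ⟹ 3 + (-7)p = (-1) + 0p ⟹ p = 4/7.
Agent 1 indifferent between I and II: q·3 + (1−q)·1 = q·2 + (1−q)·5 ⟹ 1 + 2q = 5 + (-3)q ⟹ q = 4/5.

p = 4/7, q = 4/5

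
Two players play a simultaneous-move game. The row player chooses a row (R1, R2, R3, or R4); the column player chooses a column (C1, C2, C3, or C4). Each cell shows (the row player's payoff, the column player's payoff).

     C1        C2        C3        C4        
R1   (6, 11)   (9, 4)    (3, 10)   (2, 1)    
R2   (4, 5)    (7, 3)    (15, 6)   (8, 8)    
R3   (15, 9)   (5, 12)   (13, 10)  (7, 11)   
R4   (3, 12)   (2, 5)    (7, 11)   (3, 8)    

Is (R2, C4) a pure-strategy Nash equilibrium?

Holding the column player at C4: the row player gets 8 from R2, versus 2 from R1, 7 from R3, 3 from R4. No profitable deviation for the row player.
Holding the row player at R2: the column player gets 8 from C4, versus 5 from C1, 3 from C2, 6 from C3. No profitable deviation for the column player either.

Yes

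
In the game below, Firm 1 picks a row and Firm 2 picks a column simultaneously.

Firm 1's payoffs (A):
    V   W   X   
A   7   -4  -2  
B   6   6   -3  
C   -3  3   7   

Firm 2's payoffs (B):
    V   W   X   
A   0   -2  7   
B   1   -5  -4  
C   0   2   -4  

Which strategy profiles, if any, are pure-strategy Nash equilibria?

Check mutual best responses: a cell is a NE iff neither player can gain by unilaterally deviating.
Firm 1's best responses — vs V: A (payoff 7); vs W: B (payoff 6); vs X: C (payoff 7).
Firm 2's best responses — vs A: X (payoff 7); vs B: V (payoff 1); vs C: W (payoff 2).
No cell has both players best-responding. For instance, Firm 1's best reply to W is B, but against B Firm 2 prefers V over W.

None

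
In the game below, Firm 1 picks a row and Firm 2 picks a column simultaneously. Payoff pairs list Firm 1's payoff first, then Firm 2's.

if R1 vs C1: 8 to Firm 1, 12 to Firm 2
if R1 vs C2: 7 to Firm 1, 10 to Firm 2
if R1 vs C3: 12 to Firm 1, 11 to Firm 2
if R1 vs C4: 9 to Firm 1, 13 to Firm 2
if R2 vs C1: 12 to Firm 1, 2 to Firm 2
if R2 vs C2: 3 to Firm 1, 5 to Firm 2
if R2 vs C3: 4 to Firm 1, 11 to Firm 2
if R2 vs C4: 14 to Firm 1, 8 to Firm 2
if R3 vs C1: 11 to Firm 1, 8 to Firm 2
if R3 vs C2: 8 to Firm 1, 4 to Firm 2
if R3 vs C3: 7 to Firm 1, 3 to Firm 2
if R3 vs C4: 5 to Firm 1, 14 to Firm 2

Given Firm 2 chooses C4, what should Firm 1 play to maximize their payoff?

R2

With Firm 2 fixed at C4, Firm 1's payoffs are: R1 → 9, R2 → 14, R3 → 5.
The maximum is 14, achieved by R2.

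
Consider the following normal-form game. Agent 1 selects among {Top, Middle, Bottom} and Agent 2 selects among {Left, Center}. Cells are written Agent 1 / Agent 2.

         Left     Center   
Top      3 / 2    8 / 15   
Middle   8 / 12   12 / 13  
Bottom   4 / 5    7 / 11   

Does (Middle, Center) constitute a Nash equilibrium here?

Yes

Holding Agent 2 at Center: Agent 1 gets 12 from Middle, versus 8 from Top, 7 from Bottom. No profitable deviation for Agent 1.
Holding Agent 1 at Middle: Agent 2 gets 13 from Center, versus 12 from Left. No profitable deviation for Agent 2 either.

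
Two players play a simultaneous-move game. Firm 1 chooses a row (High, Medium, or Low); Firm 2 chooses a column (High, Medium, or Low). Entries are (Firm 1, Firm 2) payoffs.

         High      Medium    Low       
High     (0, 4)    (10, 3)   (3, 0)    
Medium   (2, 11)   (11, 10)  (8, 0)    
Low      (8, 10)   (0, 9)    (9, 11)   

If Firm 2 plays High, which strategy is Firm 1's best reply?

Low

With Firm 2 fixed at High, Firm 1's payoffs are: High → 0, Medium → 2, Low → 8.
The maximum is 8, achieved by Low.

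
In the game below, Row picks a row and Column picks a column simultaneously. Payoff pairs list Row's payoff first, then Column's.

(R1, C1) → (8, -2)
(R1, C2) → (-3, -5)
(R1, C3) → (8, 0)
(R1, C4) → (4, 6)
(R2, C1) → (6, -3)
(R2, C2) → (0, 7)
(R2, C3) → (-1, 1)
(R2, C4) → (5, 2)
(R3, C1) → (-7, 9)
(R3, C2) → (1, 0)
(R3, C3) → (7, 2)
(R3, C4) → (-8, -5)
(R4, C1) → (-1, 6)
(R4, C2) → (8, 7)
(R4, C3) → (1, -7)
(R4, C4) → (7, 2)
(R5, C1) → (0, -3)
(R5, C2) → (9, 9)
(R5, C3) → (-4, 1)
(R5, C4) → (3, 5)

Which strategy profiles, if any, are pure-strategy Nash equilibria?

(R5, C2)

Check mutual best responses: a cell is a NE iff neither player can gain by unilaterally deviating.
Row's best responses — vs C1: R1 (payoff 8); vs C2: R5 (payoff 9); vs C3: R1 (payoff 8); vs C4: R4 (payoff 7).
Column's best responses — vs R1: C4 (payoff 6); vs R2: C2 (payoff 7); vs R3: C1 (payoff 9); vs R4: C2 (payoff 7); vs R5: C2 (payoff 9).
The only mutual best response is (R5, C2); neither player gains by switching there.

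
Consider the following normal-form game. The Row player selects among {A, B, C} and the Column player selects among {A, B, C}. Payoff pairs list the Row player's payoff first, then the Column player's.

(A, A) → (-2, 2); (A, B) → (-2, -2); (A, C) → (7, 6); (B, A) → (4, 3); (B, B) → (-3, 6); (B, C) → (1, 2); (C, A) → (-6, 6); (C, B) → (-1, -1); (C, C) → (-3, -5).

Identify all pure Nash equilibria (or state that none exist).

(A, C)

Find each player's best response to every opponent strategy; NE are the intersections.
The Row player's best responses — vs A: B (payoff 4); vs B: C (payoff -1); vs C: A (payoff 7).
The Column player's best responses — vs A: C (payoff 6); vs B: B (payoff 6); vs C: A (payoff 6).
The only mutual best response is (A, C); neither player gains by switching there.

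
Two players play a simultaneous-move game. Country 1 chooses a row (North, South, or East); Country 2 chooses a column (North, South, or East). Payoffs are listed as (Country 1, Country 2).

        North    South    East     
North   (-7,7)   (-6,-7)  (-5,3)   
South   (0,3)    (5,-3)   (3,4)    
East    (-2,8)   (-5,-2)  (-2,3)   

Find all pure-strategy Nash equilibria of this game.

(South, East)

A profile is a Nash equilibrium when each player is best-responding to the other.
Country 1's best responses — vs North: South (payoff 0); vs South: South (payoff 5); vs East: South (payoff 3).
Country 2's best responses — vs North: North (payoff 7); vs South: East (payoff 4); vs East: North (payoff 8).
The only mutual best response is (South, East); neither player gains by switching there.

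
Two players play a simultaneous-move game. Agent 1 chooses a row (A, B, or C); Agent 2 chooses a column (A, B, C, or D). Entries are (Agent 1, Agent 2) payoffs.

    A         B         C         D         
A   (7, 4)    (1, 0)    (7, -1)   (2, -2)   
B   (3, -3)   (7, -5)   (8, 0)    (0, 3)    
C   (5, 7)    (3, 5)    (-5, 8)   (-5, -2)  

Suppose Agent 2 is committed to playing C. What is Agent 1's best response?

B

With Agent 2 fixed at C, Agent 1's payoffs are: A → 7, B → 8, C → -5.
The maximum is 8, achieved by B.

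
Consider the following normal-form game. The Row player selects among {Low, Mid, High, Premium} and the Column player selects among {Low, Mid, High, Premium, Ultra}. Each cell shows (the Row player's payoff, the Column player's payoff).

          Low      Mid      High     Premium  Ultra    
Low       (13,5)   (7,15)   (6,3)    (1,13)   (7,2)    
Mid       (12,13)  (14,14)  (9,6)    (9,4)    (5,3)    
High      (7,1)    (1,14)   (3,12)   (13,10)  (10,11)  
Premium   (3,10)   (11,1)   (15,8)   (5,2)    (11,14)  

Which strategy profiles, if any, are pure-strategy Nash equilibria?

Check mutual best responses: a cell is a NE iff neither player can gain by unilaterally deviating.
The Row player's best responses — vs Low: Low (payoff 13); vs Mid: Mid (payoff 14); vs High: Premium (payoff 15); vs Premium: High (payoff 13); vs Ultra: Premium (payoff 11).
The Column player's best responses — vs Low: Mid (payoff 15); vs Mid: Mid (payoff 14); vs High: Mid (payoff 14); vs Premium: Ultra (payoff 14).
Mutual best responses occur at (Mid, Mid) and (Premium, Ultra); at each, neither player gains by switching.

(Mid, Mid) and (Premium, Ultra)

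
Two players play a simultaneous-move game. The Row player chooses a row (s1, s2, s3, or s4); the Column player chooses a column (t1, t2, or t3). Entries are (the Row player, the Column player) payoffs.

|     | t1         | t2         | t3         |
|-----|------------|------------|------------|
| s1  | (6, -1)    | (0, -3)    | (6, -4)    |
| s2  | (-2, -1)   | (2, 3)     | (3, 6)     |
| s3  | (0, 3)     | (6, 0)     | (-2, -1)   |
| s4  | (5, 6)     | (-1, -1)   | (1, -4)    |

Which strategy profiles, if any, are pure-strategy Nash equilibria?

(s1, t1)

A profile is a Nash equilibrium when each player is best-responding to the other.
The Row player's best responses — vs t1: s1 (payoff 6); vs t2: s3 (payoff 6); vs t3: s1 (payoff 6).
The Column player's best responses — vs s1: t1 (payoff -1); vs s2: t3 (payoff 6); vs s3: t1 (payoff 3); vs s4: t1 (payoff 6).
The only mutual best response is (s1, t1); neither player gains by switching there.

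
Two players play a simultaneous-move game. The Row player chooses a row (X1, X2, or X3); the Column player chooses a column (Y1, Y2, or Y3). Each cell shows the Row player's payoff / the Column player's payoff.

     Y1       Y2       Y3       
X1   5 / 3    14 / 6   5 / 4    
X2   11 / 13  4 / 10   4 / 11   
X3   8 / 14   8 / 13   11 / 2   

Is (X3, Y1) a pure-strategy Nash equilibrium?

Holding the Column player at Y1: the Row player gets 8 from X3 but could get 11 by switching to X2. The Row player has a profitable deviation.

No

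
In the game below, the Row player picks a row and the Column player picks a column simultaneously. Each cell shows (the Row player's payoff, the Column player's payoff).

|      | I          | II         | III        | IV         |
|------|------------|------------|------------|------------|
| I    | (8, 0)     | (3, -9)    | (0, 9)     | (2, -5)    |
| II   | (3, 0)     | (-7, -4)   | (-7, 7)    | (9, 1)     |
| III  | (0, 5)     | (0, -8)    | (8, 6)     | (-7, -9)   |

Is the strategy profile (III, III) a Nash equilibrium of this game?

Holding the Column player at III: the Row player gets 8 from III, versus 0 from I, -7 from II. No profitable deviation for the Row player.
Holding the Row player at III: the Column player gets 6 from III, versus 5 from I, -8 from II, -9 from IV. No profitable deviation for the Column player either.

Yes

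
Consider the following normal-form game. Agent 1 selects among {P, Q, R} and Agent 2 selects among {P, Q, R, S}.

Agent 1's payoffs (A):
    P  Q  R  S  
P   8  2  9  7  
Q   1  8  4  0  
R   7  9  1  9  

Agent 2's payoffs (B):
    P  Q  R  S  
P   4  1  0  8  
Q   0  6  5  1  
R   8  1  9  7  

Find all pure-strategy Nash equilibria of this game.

Find each player's best response to every opponent strategy; NE are the intersections.
Agent 1's best responses — vs P: P (payoff 8); vs Q: R (payoff 9); vs R: P (payoff 9); vs S: R (payoff 9).
Agent 2's best responses — vs P: S (payoff 8); vs Q: Q (payoff 6); vs R: R (payoff 9).
No cell has both players best-responding. For instance, Agent 1's best reply to Q is R, but against R Agent 2 prefers R over Q.

No pure-strategy Nash equilibrium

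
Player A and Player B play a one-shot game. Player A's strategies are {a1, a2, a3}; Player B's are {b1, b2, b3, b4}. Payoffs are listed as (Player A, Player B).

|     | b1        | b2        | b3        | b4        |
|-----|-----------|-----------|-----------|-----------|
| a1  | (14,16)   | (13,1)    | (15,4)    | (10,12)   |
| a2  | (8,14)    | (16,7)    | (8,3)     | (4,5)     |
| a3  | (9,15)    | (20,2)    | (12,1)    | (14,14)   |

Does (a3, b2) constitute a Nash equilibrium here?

No

Holding Player B at b2: Player A gets 20 from a3, versus 13 from a1, 16 from a2. No profitable deviation for Player A.
Holding Player A at a3: Player B gets 2 from b2 but could get 15 by switching to b1. Player B has a profitable deviation.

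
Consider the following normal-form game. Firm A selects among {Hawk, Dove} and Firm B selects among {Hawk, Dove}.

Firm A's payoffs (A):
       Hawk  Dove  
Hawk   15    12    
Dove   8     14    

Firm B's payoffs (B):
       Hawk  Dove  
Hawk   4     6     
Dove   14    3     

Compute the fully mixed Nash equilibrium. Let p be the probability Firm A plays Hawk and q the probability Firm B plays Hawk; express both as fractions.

In a mixed NE each player is indifferent between their pure strategies, so the opponent's mix sets the indifference.
Firm B indifferent between Hawk and Dove: p·4 + (1−p)·14 = p·6 + (1−p)·3 ⟹ 14 + (-10)p = 3 + 3p ⟹ p = 11/13.
Firm A indifferent between Hawk and Dove: q·15 + (1−q)·12 = q·8 + (1−q)·14 ⟹ 12 + 3q = 14 + (-6)q ⟹ q = 2/9.

p = 11/13, q = 2/9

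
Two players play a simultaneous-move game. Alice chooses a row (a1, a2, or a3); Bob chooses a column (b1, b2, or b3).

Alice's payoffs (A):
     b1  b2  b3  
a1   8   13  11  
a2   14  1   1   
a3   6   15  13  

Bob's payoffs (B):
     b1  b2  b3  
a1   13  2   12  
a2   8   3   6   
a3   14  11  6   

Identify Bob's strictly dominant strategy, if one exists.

Check whether one of Bob's strategies beats all alternatives regardless of what the opponent does.
b1 strictly dominates: vs a1: 13 > each of {2, 12}; vs a2: 8 > each of {3, 6}; vs a3: 14 > each of {11, 6}.

b1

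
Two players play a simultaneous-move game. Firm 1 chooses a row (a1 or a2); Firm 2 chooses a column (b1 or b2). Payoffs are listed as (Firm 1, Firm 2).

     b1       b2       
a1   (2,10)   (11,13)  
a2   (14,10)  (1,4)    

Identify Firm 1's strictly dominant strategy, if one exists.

A strategy is strictly dominant if it gives Firm 1 a strictly higher payoff than every other strategy, against every choice by the opponent.
a1 is not dominant: against b1, a2 gives 14 > 2.
a2 is not dominant: against b2, a1 gives 11 > 1.
No single strategy is best against every opponent action.

No strictly dominant strategy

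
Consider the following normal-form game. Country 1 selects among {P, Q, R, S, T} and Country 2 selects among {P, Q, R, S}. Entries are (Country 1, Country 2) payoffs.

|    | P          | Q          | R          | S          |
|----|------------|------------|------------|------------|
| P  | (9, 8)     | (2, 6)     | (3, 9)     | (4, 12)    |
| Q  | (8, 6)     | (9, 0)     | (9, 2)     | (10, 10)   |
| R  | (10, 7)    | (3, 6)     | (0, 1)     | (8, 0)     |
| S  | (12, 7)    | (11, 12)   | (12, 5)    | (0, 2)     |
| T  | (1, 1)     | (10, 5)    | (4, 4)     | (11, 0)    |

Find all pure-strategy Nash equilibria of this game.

A profile is a Nash equilibrium when each player is best-responding to the other.
Country 1's best responses — vs P: S (payoff 12); vs Q: S (payoff 11); vs R: S (payoff 12); vs S: T (payoff 11).
Country 2's best responses — vs P: S (payoff 12); vs Q: S (payoff 10); vs R: P (payoff 7); vs S: Q (payoff 12); vs T: Q (payoff 5).
The only mutual best response is (S, Q); neither player gains by switching there.

(S, Q)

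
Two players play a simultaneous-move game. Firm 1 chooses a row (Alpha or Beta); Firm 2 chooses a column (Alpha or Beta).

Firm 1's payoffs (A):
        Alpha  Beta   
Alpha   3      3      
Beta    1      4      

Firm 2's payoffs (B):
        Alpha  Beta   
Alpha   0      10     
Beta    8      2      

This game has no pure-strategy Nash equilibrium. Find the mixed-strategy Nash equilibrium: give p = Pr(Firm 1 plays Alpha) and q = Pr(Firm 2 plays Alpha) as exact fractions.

Each player's mixing probability is pinned down by making the *other* player indifferent.
Firm 2 indifferent between Alpha and Beta: p·0 + (1−p)·8 = p·10 + (1−p)·2 ⟹ 8 + (-8)p = 2 + 8p ⟹ p = 3/8.
Firm 1 indifferent between Alpha and Beta: q·3 + (1−q)·3 = q·1 + (1−q)·4 ⟹ 3 + 0q = 4 + (-3)q ⟹ q = 1/3.

p = 3/8, q = 1/3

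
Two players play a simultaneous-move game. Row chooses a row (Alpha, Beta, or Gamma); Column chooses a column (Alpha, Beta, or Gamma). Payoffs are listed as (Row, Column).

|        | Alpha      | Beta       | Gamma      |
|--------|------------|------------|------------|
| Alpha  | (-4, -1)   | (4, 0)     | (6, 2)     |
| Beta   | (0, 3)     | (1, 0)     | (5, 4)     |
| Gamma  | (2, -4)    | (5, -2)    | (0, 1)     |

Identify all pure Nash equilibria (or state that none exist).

A profile is a Nash equilibrium when each player is best-responding to the other.
Row's best responses — vs Alpha: Gamma (payoff 2); vs Beta: Gamma (payoff 5); vs Gamma: Alpha (payoff 6).
Column's best responses — vs Alpha: Gamma (payoff 2); vs Beta: Gamma (payoff 4); vs Gamma: Gamma (payoff 1).
The only mutual best response is (Alpha, Gamma); neither player gains by switching there.

(Alpha, Gamma)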